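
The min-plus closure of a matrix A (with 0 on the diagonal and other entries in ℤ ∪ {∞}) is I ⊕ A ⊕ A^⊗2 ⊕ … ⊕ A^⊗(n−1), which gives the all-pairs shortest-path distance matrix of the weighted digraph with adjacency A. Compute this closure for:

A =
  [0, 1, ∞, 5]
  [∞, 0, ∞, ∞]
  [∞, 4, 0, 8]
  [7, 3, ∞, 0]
Closure =
  [0, 1, ∞, 5]
  [∞, 0, ∞, ∞]
  [15, 4, 0, 8]
  [7, 3, ∞, 0]

This is the Floyd-Warshall all-pairs shortest-path computation. For each intermediate vertex k = 0, 1, …, 3, update dist[i][j] ← min(dist[i][j], dist[i][k] + dist[k][j]). The final matrix gives, for each (i, j), the minimum total weight of any directed path from i to j (possibly empty when i = j).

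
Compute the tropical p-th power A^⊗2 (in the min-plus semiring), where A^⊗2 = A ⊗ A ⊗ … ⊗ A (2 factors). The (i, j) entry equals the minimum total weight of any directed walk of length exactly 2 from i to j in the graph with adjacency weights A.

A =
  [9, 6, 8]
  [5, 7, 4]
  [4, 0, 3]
A^⊗2 =
  [11, 8, 10]
  [8, 4, 7]
  [5, 3, 4]

Each entry (A^⊗2)_ij equals the minimum over all length-2 walks i = v_0 → v_1 → … → v_2 = j of Σ_t A[v_t][v_{t+1}]. For example, for (i, j) = (0, 2) we minimise over 3 possible intermediate vertex sequences; the minimum is 10, attained along the walk 0 → 1 → 2.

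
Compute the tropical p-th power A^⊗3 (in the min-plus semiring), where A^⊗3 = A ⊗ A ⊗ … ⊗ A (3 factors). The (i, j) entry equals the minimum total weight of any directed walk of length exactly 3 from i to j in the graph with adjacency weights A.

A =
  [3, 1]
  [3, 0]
A^⊗3 =
  [4, 1]
  [3, 0]

Each entry (A^⊗3)_ij equals the minimum over all length-3 walks i = v_0 → v_1 → … → v_3 = j of Σ_t A[v_t][v_{t+1}]. For example, for (i, j) = (0, 1) we minimise over 4 possible intermediate vertex sequences; the minimum is 1, attained along the walk 0 → 1 → 1 → 1.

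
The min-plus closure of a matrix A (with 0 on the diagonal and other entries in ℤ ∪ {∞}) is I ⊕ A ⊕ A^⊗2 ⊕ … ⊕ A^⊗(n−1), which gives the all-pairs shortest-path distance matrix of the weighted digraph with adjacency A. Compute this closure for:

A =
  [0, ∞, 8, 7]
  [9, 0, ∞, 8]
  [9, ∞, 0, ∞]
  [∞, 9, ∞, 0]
Closure =
  [0, 16, 8, 7]
  [9, 0, 17, 8]
  [9, 25, 0, 16]
  [18, 9, 26, 0]

This is the Floyd-Warshall all-pairs shortest-path computation. For each intermediate vertex k = 0, 1, …, 3, update dist[i][j] ← min(dist[i][j], dist[i][k] + dist[k][j]). The final matrix gives, for each (i, j), the minimum total weight of any directed path from i to j (possibly empty when i = j).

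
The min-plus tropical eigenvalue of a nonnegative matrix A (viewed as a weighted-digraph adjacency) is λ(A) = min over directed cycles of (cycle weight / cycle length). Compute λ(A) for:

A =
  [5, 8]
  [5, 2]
λ(A) = 2

Enumerate directed cycles and compute their means (weight / length). Sample:
  cycle 0 → 0: weight = 5, length = 1, mean = 5/1 ≈ 5.000
  cycle 1 → 1: weight = 2, length = 1, mean = 2/1 ≈ 2.000
  cycle 0 → 1 → 0: weight = 13, length = 2, mean = 13/2 ≈ 6.500
  cycle 1 → 0 → 1: weight = 13, length = 2, mean = 13/2 ≈ 6.500
Minimum mean = 2.000, attained e.g. along the cycle 1 → 1 with weight 2 and length 1. So λ(A) = 2/1 = 2.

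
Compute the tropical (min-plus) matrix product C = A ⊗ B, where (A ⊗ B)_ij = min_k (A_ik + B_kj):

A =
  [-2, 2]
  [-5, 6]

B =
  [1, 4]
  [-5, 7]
A ⊗ B =
  [-3, 2]
  [-4, -1]

Apply the min-plus product entry-by-entry:
  C[0][0] = min over k of (A[0][0] + B[0][0] = -2 + 1 = -1, A[0][1] + B[1][0] = 2 + -5 = -3) = -3 (attained at k = 1)
  C[0][1] = min over k of (A[0][0] + B[0][1] = -2 + 4 = 2, A[0][1] + B[1][1] = 2 + 7 = 9) = 2 (attained at k = 0)
  C[1][0] = min over k of (A[1][0] + B[0][0] = -5 + 1 = -4, A[1][1] + B[1][0] = 6 + -5 = 1) = -4 (attained at k = 0)
  C[1][1] = min over k of (A[1][0] + B[0][1] = -5 + 4 = -1, A[1][1] + B[1][1] = 6 + 7 = 13) = -1 (attained at k = 0)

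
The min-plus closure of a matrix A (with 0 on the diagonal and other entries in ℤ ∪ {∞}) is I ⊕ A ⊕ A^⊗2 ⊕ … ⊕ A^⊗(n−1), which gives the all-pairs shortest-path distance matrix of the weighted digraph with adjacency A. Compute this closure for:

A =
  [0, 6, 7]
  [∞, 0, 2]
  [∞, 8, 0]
Closure =
  [0, 6, 7]
  [∞, 0, 2]
  [∞, 8, 0]

This is the Floyd-Warshall all-pairs shortest-path computation. For each intermediate vertex k = 0, 1, …, 2, update dist[i][j] ← min(dist[i][j], dist[i][k] + dist[k][j]). The final matrix gives, for each (i, j), the minimum total weight of any directed path from i to j (possibly empty when i = j).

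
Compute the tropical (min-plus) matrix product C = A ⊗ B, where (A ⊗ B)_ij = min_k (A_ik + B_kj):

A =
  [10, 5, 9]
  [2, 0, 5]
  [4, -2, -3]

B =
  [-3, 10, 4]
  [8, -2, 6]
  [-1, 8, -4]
A ⊗ B =
  [7, 3, 5]
  [-1, -2, 1]
  [-4, -4, -7]

Apply the min-plus product entry-by-entry:
  C[0][0] = min over k of (A[0][0] + B[0][0] = 10 + -3 = 7, A[0][1] + B[1][0] = 5 + 8 = 13, A[0][2] + B[2][0] = 9 + -1 = 8) = 7 (attained at k = 0)
  C[0][1] = min over k of (A[0][0] + B[0][1] = 10 + 10 = 20, A[0][1] + B[1][1] = 5 + -2 = 3, A[0][2] + B[2][1] = 9 + 8 = 17) = 3 (attained at k = 1)
  C[0][2] = min over k of (A[0][0] + B[0][2] = 10 + 4 = 14, A[0][1] + B[1][2] = 5 + 6 = 11, A[0][2] + B[2][2] = 9 + -4 = 5) = 5 (attained at k = 2)
  C[1][0] = min over k of (A[1][0] + B[0][0] = 2 + -3 = -1, A[1][1] + B[1][0] = 0 + 8 = 8, A[1][2] + B[2][0] = 5 + -1 = 4) = -1 (attained at k = 0)
  C[1][1] = min over k of (A[1][0] + B[0][1] = 2 + 10 = 12, A[1][1] + B[1][1] = 0 + -2 = -2, A[1][2] + B[2][1] = 5 + 8 = 13) = -2 (attained at k = 1)
  C[1][2] = min over k of (A[1][0] + B[0][2] = 2 + 4 = 6, A[1][1] + B[1][2] = 0 + 6 = 6, A[1][2] + B[2][2] = 5 + -4 = 1) = 1 (attained at k = 2)
  C[2][0] = min over k of (A[2][0] + B[0][0] = 4 + -3 = 1, A[2][1] + B[1][0] = -2 + 8 = 6, A[2][2] + B[2][0] = -3 + -1 = -4) = -4 (attained at k = 2)
  C[2][1] = min over k of (A[2][0] + B[0][1] = 4 + 10 = 14, A[2][1] + B[1][1] = -2 + -2 = -4, A[2][2] + B[2][1] = -3 + 8 = 5) = -4 (attained at k = 1)
  C[2][2] = min over k of (A[2][0] + B[0][2] = 4 + 4 = 8, A[2][1] + B[1][2] = -2 + 6 = 4, A[2][2] + B[2][2] = -3 + -4 = -7) = -7 (attained at k = 2)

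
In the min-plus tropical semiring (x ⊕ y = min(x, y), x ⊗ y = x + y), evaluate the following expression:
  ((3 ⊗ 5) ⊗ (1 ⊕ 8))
((3 ⊗ 5) ⊗ (1 ⊕ 8)) = 9

Expand innermost to outermost. Recall ⊕ takes the minimum of its arguments and ⊗ takes their sum. Working out the expression ((3 ⊗ 5) ⊗ (1 ⊕ 8)) gives 9.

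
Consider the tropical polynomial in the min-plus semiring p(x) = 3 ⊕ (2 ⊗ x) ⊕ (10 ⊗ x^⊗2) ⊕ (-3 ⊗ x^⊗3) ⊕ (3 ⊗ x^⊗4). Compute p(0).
p(0) = -3

A tropical monomial a ⊗ x^⊗i evaluates to a + i · x. Evaluating each term at x = 0:
  Term 0 contributes 3 + 0 · 0 = 3
  Term 1 contributes 2 + 1 · 0 = 2
  Term 2 contributes 10 + 2 · 0 = 10
  Term 3 contributes -3 + 3 · 0 = -3
  Term 4 contributes 3 + 4 · 0 = 3
p(0) = ⊕ of these = min[3, 2, 10, -3, 3] = -3.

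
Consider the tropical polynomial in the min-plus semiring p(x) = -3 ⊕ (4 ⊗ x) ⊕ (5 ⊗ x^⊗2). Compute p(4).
p(4) = -3

A tropical monomial a ⊗ x^⊗i evaluates to a + i · x. Evaluating each term at x = 4:
  Term 0 contributes -3 + 0 · 4 = -3
  Term 1 contributes 4 + 1 · 4 = 8
  Term 2 contributes 5 + 2 · 4 = 13
p(4) = ⊕ of these = min[-3, 8, 13] = -3.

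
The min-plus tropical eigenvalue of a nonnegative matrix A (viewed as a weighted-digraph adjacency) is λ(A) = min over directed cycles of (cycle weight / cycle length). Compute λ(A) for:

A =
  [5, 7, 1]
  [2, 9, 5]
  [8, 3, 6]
λ(A) = 2

Enumerate directed cycles and compute their means (weight / length). Sample:
  cycle 0 → 0: weight = 5, length = 1, mean = 5/1 ≈ 5.000
  cycle 1 → 1: weight = 9, length = 1, mean = 9/1 ≈ 9.000
  cycle 2 → 2: weight = 6, length = 1, mean = 6/1 ≈ 6.000
  cycle 0 → 1 → 0: weight = 9, length = 2, mean = 9/2 ≈ 4.500
  cycle 0 → 2 → 0: weight = 9, length = 2, mean = 9/2 ≈ 4.500
  cycle 1 → 0 → 1: weight = 9, length = 2, mean = 9/2 ≈ 4.500
Minimum mean = 2.000, attained e.g. along the cycle 0 → 2 → 1 → 0 with weight 6 and length 3. So λ(A) = 6/3 = 2.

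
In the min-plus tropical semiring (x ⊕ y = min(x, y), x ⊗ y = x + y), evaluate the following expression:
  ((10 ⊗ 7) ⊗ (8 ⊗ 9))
((10 ⊗ 7) ⊗ (8 ⊗ 9)) = 34

Expand innermost to outermost. Recall ⊕ takes the minimum of its arguments and ⊗ takes their sum. Working out the expression ((10 ⊗ 7) ⊗ (8 ⊗ 9)) gives 34.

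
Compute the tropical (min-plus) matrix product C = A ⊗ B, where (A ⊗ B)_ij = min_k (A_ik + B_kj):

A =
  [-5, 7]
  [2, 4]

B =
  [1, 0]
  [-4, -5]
A ⊗ B =
  [-4, -5]
  [0, -1]

Apply the min-plus product entry-by-entry:
  C[0][0] = min over k of (A[0][0] + B[0][0] = -5 + 1 = -4, A[0][1] + B[1][0] = 7 + -4 = 3) = -4 (attained at k = 0)
  C[0][1] = min over k of (A[0][0] + B[0][1] = -5 + 0 = -5, A[0][1] + B[1][1] = 7 + -5 = 2) = -5 (attained at k = 0)
  C[1][0] = min over k of (A[1][0] + B[0][0] = 2 + 1 = 3, A[1][1] + B[1][0] = 4 + -4 = 0) = 0 (attained at k = 1)
  C[1][1] = min over k of (A[1][0] + B[0][1] = 2 + 0 = 2, A[1][1] + B[1][1] = 4 + -5 = -1) = -1 (attained at k = 1)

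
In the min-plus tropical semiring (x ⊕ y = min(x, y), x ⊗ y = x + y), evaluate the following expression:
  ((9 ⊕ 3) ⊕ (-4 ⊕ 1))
((9 ⊕ 3) ⊕ (-4 ⊕ 1)) = -4

Expand innermost to outermost. Recall ⊕ takes the minimum of its arguments and ⊗ takes their sum. Working out the expression ((9 ⊕ 3) ⊕ (-4 ⊕ 1)) gives -4.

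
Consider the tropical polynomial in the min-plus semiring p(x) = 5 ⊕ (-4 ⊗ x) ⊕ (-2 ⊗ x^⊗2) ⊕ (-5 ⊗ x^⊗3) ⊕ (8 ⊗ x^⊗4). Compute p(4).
p(4) = 0

A tropical monomial a ⊗ x^⊗i evaluates to a + i · x. Evaluating each term at x = 4:
  Term 0 contributes 5 + 0 · 4 = 5
  Term 1 contributes -4 + 1 · 4 = 0
  Term 2 contributes -2 + 2 · 4 = 6
  Term 3 contributes -5 + 3 · 4 = 7
  Term 4 contributes 8 + 4 · 4 = 24
p(4) = ⊕ of these = min[5, 0, 6, 7, 24] = 0.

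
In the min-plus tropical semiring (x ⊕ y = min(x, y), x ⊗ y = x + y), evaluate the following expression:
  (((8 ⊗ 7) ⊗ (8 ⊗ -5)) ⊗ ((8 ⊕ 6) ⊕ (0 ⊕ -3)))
(((8 ⊗ 7) ⊗ (8 ⊗ -5)) ⊗ ((8 ⊕ 6) ⊕ (0 ⊕ -3))) = 15

Expand innermost to outermost. Recall ⊕ takes the minimum of its arguments and ⊗ takes their sum. Working out the expression (((8 ⊗ 7) ⊗ (8 ⊗ -5)) ⊗ ((8 ⊕ 6) ⊕ (0 ⊕ -3))) gives 15.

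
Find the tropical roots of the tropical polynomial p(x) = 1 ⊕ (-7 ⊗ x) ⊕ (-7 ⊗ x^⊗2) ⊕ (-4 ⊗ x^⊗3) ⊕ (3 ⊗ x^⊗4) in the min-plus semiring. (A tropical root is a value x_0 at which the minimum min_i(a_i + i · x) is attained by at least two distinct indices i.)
Roots: {-7, -3, 0, 8}

Each tropical root is a break point of the lower envelope of the lines y = a_i + i · x (there are 5 lines, with slopes 0, 1, ..., 4). Only the lines that attain the minimum somewhere contribute to roots; other lines are dominated. Here the surviving (envelope) indices are i = 4, i = 3, i = 2, i = 1, i = 0.
Intersections between consecutive envelope lines give the roots: for adjacent envelope indices i < j the intersection is x = (a_i − a_j) / (j − i). Reading off the sorted break points: {-7, -3, 0, 8}.
Verification: at each break x_0, at least two indices attain the minimum of min_i(a_i + i · x_0).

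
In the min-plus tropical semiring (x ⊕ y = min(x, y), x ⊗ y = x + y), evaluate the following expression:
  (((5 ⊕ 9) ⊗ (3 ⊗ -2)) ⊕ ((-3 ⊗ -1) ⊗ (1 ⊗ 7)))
(((5 ⊕ 9) ⊗ (3 ⊗ -2)) ⊕ ((-3 ⊗ -1) ⊗ (1 ⊗ 7))) = 4

Expand innermost to outermost. Recall ⊕ takes the minimum of its arguments and ⊗ takes their sum. Working out the expression (((5 ⊕ 9) ⊗ (3 ⊗ -2)) ⊕ ((-3 ⊗ -1) ⊗ (1 ⊗ 7))) gives 4.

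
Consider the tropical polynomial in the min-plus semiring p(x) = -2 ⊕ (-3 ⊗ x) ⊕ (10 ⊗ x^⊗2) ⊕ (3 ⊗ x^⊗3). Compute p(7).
p(7) = -2

A tropical monomial a ⊗ x^⊗i evaluates to a + i · x. Evaluating each term at x = 7:
  Term 0 contributes -2 + 0 · 7 = -2
  Term 1 contributes -3 + 1 · 7 = 4
  Term 2 contributes 10 + 2 · 7 = 24
  Term 3 contributes 3 + 3 · 7 = 24
p(7) = ⊕ of these = min[-2, 4, 24, 24] = -2.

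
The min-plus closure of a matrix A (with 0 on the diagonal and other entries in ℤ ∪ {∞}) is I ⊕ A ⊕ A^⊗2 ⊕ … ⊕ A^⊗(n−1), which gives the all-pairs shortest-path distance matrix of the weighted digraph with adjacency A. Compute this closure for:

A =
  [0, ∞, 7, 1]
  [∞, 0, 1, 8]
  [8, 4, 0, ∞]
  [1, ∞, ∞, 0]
Closure =
  [0, 11, 7, 1]
  [9, 0, 1, 8]
  [8, 4, 0, 9]
  [1, 12, 8, 0]

This is the Floyd-Warshall all-pairs shortest-path computation. For each intermediate vertex k = 0, 1, …, 3, update dist[i][j] ← min(dist[i][j], dist[i][k] + dist[k][j]). The final matrix gives, for each (i, j), the minimum total weight of any directed path from i to j (possibly empty when i = j).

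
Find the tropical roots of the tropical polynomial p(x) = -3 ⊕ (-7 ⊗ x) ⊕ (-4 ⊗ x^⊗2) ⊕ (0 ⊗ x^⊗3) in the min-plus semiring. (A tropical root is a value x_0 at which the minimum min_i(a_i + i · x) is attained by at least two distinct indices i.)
Roots: {-4, -3, 4}

Each tropical root is a break point of the lower envelope of the lines y = a_i + i · x (there are 4 lines, with slopes 0, 1, ..., 3). Only the lines that attain the minimum somewhere contribute to roots; other lines are dominated. Here the surviving (envelope) indices are i = 3, i = 2, i = 1, i = 0.
Intersections between consecutive envelope lines give the roots: for adjacent envelope indices i < j the intersection is x = (a_i − a_j) / (j − i). Reading off the sorted break points: {-4, -3, 4}.
Verification: at each break x_0, at least two indices attain the minimum of min_i(a_i + i · x_0).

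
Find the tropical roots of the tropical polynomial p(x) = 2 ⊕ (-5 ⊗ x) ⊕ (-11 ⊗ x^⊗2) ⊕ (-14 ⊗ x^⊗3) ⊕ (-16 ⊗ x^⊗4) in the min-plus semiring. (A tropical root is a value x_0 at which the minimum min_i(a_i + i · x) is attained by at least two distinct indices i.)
Roots: {2, 3, 6, 7}

Each tropical root is a break point of the lower envelope of the lines y = a_i + i · x (there are 5 lines, with slopes 0, 1, ..., 4). Only the lines that attain the minimum somewhere contribute to roots; other lines are dominated. Here the surviving (envelope) indices are i = 4, i = 3, i = 2, i = 1, i = 0.
Intersections between consecutive envelope lines give the roots: for adjacent envelope indices i < j the intersection is x = (a_i − a_j) / (j − i). Reading off the sorted break points: {2, 3, 6, 7}.
Verification: at each break x_0, at least two indices attain the minimum of min_i(a_i + i · x_0).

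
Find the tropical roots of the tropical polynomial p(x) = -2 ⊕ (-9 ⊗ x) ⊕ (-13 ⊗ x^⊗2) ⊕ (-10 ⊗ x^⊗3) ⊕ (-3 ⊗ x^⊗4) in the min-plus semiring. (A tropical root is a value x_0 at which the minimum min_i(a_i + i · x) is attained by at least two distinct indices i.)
Roots: {-7, -3, 4, 7}

Each tropical root is a break point of the lower envelope of the lines y = a_i + i · x (there are 5 lines, with slopes 0, 1, ..., 4). Only the lines that attain the minimum somewhere contribute to roots; other lines are dominated. Here the surviving (envelope) indices are i = 4, i = 3, i = 2, i = 1, i = 0.
Intersections between consecutive envelope lines give the roots: for adjacent envelope indices i < j the intersection is x = (a_i − a_j) / (j − i). Reading off the sorted break points: {-7, -3, 4, 7}.
Verification: at each break x_0, at least two indices attain the minimum of min_i(a_i + i · x_0).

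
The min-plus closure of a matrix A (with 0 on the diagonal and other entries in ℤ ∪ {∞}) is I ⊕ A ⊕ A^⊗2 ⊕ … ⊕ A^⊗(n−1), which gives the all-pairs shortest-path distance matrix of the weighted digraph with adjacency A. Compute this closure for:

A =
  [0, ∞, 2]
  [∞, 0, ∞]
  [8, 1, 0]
Closure =
  [0, 3, 2]
  [∞, 0, ∞]
  [8, 1, 0]

This is the Floyd-Warshall all-pairs shortest-path computation. For each intermediate vertex k = 0, 1, …, 2, update dist[i][j] ← min(dist[i][j], dist[i][k] + dist[k][j]). The final matrix gives, for each (i, j), the minimum total weight of any directed path from i to j (possibly empty when i = j).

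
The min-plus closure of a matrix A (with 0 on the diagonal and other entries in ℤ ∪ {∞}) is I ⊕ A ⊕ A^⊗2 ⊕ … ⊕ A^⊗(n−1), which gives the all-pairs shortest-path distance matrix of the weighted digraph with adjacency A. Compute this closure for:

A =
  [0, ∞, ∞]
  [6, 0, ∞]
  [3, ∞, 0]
Closure =
  [0, ∞, ∞]
  [6, 0, ∞]
  [3, ∞, 0]

This is the Floyd-Warshall all-pairs shortest-path computation. For each intermediate vertex k = 0, 1, …, 2, update dist[i][j] ← min(dist[i][j], dist[i][k] + dist[k][j]). The final matrix gives, for each (i, j), the minimum total weight of any directed path from i to j (possibly empty when i = j).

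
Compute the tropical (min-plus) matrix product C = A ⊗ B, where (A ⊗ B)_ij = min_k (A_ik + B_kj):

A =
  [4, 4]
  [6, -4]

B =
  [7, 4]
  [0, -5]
A ⊗ B =
  [4, -1]
  [-4, -9]

Apply the min-plus product entry-by-entry:
  C[0][0] = min over k of (A[0][0] + B[0][0] = 4 + 7 = 11, A[0][1] + B[1][0] = 4 + 0 = 4) = 4 (attained at k = 1)
  C[0][1] = min over k of (A[0][0] + B[0][1] = 4 + 4 = 8, A[0][1] + B[1][1] = 4 + -5 = -1) = -1 (attained at k = 1)
  C[1][0] = min over k of (A[1][0] + B[0][0] = 6 + 7 = 13, A[1][1] + B[1][0] = -4 + 0 = -4) = -4 (attained at k = 1)
  C[1][1] = min over k of (A[1][0] + B[0][1] = 6 + 4 = 10, A[1][1] + B[1][1] = -4 + -5 = -9) = -9 (attained at k = 1)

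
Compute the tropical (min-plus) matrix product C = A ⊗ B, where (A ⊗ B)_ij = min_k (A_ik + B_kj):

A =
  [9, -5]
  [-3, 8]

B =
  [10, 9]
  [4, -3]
A ⊗ B =
  [-1, -8]
  [7, 5]

Apply the min-plus product entry-by-entry:
  C[0][0] = min over k of (A[0][0] + B[0][0] = 9 + 10 = 19, A[0][1] + B[1][0] = -5 + 4 = -1) = -1 (attained at k = 1)
  C[0][1] = min over k of (A[0][0] + B[0][1] = 9 + 9 = 18, A[0][1] + B[1][1] = -5 + -3 = -8) = -8 (attained at k = 1)
  C[1][0] = min over k of (A[1][0] + B[0][0] = -3 + 10 = 7, A[1][1] + B[1][0] = 8 + 4 = 12) = 7 (attained at k = 0)
  C[1][1] = min over k of (A[1][0] + B[0][1] = -3 + 9 = 6, A[1][1] + B[1][1] = 8 + -3 = 5) = 5 (attained at k = 1)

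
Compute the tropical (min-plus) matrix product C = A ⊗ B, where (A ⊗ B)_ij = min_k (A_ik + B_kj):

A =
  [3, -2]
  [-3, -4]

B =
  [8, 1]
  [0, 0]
A ⊗ B =
  [-2, -2]
  [-4, -4]

Apply the min-plus product entry-by-entry:
  C[0][0] = min over k of (A[0][0] + B[0][0] = 3 + 8 = 11, A[0][1] + B[1][0] = -2 + 0 = -2) = -2 (attained at k = 1)
  C[0][1] = min over k of (A[0][0] + B[0][1] = 3 + 1 = 4, A[0][1] + B[1][1] = -2 + 0 = -2) = -2 (attained at k = 1)
  C[1][0] = min over k of (A[1][0] + B[0][0] = -3 + 8 = 5, A[1][1] + B[1][0] = -4 + 0 = -4) = -4 (attained at k = 1)
  C[1][1] = min over k of (A[1][0] + B[0][1] = -3 + 1 = -2, A[1][1] + B[1][1] = -4 + 0 = -4) = -4 (attained at k = 1)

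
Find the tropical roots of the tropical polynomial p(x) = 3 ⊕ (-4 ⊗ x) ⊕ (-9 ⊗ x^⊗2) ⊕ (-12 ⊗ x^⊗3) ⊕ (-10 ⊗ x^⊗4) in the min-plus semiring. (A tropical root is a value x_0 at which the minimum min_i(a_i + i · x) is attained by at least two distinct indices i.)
Roots: {-2, 3, 5, 7}

Each tropical root is a break point of the lower envelope of the lines y = a_i + i · x (there are 5 lines, with slopes 0, 1, ..., 4). Only the lines that attain the minimum somewhere contribute to roots; other lines are dominated. Here the surviving (envelope) indices are i = 4, i = 3, i = 2, i = 1, i = 0.
Intersections between consecutive envelope lines give the roots: for adjacent envelope indices i < j the intersection is x = (a_i − a_j) / (j − i). Reading off the sorted break points: {-2, 3, 5, 7}.
Verification: at each break x_0, at least two indices attain the minimum of min_i(a_i + i · x_0).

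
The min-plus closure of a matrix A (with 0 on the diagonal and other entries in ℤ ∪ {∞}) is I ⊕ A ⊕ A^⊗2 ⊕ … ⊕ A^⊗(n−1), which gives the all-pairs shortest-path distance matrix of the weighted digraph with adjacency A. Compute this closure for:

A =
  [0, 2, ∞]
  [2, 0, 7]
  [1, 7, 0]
Closure =
  [0, 2, 9]
  [2, 0, 7]
  [1, 3, 0]

This is the Floyd-Warshall all-pairs shortest-path computation. For each intermediate vertex k = 0, 1, …, 2, update dist[i][j] ← min(dist[i][j], dist[i][k] + dist[k][j]). The final matrix gives, for each (i, j), the minimum total weight of any directed path from i to j (possibly empty when i = j).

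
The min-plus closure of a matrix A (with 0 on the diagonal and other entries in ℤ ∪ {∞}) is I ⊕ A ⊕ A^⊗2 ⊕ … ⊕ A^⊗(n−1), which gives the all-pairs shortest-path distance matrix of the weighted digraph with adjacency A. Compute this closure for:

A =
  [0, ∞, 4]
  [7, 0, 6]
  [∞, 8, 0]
Closure =
  [0, 12, 4]
  [7, 0, 6]
  [15, 8, 0]

This is the Floyd-Warshall all-pairs shortest-path computation. For each intermediate vertex k = 0, 1, …, 2, update dist[i][j] ← min(dist[i][j], dist[i][k] + dist[k][j]). The final matrix gives, for each (i, j), the minimum total weight of any directed path from i to j (possibly empty when i = j).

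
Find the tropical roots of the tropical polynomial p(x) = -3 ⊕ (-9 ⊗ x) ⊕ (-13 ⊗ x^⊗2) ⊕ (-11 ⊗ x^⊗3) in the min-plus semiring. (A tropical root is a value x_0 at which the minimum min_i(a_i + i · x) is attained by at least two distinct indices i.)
Roots: {-2, 4, 6}

Each tropical root is a break point of the lower envelope of the lines y = a_i + i · x (there are 4 lines, with slopes 0, 1, ..., 3). Only the lines that attain the minimum somewhere contribute to roots; other lines are dominated. Here the surviving (envelope) indices are i = 3, i = 2, i = 1, i = 0.
Intersections between consecutive envelope lines give the roots: for adjacent envelope indices i < j the intersection is x = (a_i − a_j) / (j − i). Reading off the sorted break points: {-2, 4, 6}.
Verification: at each break x_0, at least two indices attain the minimum of min_i(a_i + i · x_0).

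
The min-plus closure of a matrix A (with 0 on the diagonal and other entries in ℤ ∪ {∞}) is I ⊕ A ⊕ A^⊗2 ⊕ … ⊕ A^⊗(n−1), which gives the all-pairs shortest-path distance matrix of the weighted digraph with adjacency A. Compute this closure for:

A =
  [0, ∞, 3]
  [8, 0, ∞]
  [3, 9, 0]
Closure =
  [0, 12, 3]
  [8, 0, 11]
  [3, 9, 0]

This is the Floyd-Warshall all-pairs shortest-path computation. For each intermediate vertex k = 0, 1, …, 2, update dist[i][j] ← min(dist[i][j], dist[i][k] + dist[k][j]). The final matrix gives, for each (i, j), the minimum total weight of any directed path from i to j (possibly empty when i = j).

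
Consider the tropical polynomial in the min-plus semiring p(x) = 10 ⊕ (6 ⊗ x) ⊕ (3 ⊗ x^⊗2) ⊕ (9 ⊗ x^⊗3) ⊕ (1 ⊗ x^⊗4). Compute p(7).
p(7) = 10

A tropical monomial a ⊗ x^⊗i evaluates to a + i · x. Evaluating each term at x = 7:
  Term 0 contributes 10 + 0 · 7 = 10
  Term 1 contributes 6 + 1 · 7 = 13
  Term 2 contributes 3 + 2 · 7 = 17
  Term 3 contributes 9 + 3 · 7 = 30
  Term 4 contributes 1 + 4 · 7 = 29
p(7) = ⊕ of these = min[10, 13, 17, 30, 29] = 10.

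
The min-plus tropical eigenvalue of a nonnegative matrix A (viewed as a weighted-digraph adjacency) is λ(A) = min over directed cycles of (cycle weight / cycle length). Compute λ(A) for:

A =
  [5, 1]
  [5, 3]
λ(A) = 3

Enumerate directed cycles and compute their means (weight / length). Sample:
  cycle 0 → 0: weight = 5, length = 1, mean = 5/1 ≈ 5.000
  cycle 1 → 1: weight = 3, length = 1, mean = 3/1 ≈ 3.000
  cycle 0 → 1 → 0: weight = 6, length = 2, mean = 6/2 ≈ 3.000
  cycle 1 → 0 → 1: weight = 6, length = 2, mean = 6/2 ≈ 3.000
Minimum mean = 3.000, attained e.g. along the cycle 1 → 1 with weight 3 and length 1. So λ(A) = 3/1 = 3.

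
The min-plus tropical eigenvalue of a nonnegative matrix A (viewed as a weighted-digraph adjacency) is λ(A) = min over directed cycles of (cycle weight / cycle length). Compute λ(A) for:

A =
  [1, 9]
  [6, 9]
λ(A) = 1

Enumerate directed cycles and compute their means (weight / length). Sample:
  cycle 0 → 0: weight = 1, length = 1, mean = 1/1 ≈ 1.000
  cycle 1 → 1: weight = 9, length = 1, mean = 9/1 ≈ 9.000
  cycle 0 → 1 → 0: weight = 15, length = 2, mean = 15/2 ≈ 7.500
  cycle 1 → 0 → 1: weight = 15, length = 2, mean = 15/2 ≈ 7.500
Minimum mean = 1.000, attained e.g. along the cycle 0 → 0 with weight 1 and length 1. So λ(A) = 1/1 = 1.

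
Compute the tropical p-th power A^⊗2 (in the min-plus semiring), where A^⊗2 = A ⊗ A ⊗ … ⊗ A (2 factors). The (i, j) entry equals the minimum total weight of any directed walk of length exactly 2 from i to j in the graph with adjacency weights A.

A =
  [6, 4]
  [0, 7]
A^⊗2 =
  [4, 10]
  [6, 4]

Each entry (A^⊗2)_ij equals the minimum over all length-2 walks i = v_0 → v_1 → … → v_2 = j of Σ_t A[v_t][v_{t+1}]. For example, for (i, j) = (0, 1) we minimise over 2 possible intermediate vertex sequences; the minimum is 10, attained along the walk 0 → 0 → 1.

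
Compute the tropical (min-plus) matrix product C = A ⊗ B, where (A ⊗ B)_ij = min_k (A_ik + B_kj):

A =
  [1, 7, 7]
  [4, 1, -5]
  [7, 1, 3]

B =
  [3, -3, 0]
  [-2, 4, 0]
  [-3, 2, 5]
A ⊗ B =
  [4, -2, 1]
  [-8, -3, 0]
  [-1, 4, 1]

Apply the min-plus product entry-by-entry:
  C[0][0] = min over k of (A[0][0] + B[0][0] = 1 + 3 = 4, A[0][1] + B[1][0] = 7 + -2 = 5, A[0][2] + B[2][0] = 7 + -3 = 4) = 4 (attained at k = 0)
  C[0][1] = min over k of (A[0][0] + B[0][1] = 1 + -3 = -2, A[0][1] + B[1][1] = 7 + 4 = 11, A[0][2] + B[2][1] = 7 + 2 = 9) = -2 (attained at k = 0)
  C[0][2] = min over k of (A[0][0] + B[0][2] = 1 + 0 = 1, A[0][1] + B[1][2] = 7 + 0 = 7, A[0][2] + B[2][2] = 7 + 5 = 12) = 1 (attained at k = 0)
  C[1][0] = min over k of (A[1][0] + B[0][0] = 4 + 3 = 7, A[1][1] + B[1][0] = 1 + -2 = -1, A[1][2] + B[2][0] = -5 + -3 = -8) = -8 (attained at k = 2)
  C[1][1] = min over k of (A[1][0] + B[0][1] = 4 + -3 = 1, A[1][1] + B[1][1] = 1 + 4 = 5, A[1][2] + B[2][1] = -5 + 2 = -3) = -3 (attained at k = 2)
  C[1][2] = min over k of (A[1][0] + B[0][2] = 4 + 0 = 4, A[1][1] + B[1][2] = 1 + 0 = 1, A[1][2] + B[2][2] = -5 + 5 = 0) = 0 (attained at k = 2)
  C[2][0] = min over k of (A[2][0] + B[0][0] = 7 + 3 = 10, A[2][1] + B[1][0] = 1 + -2 = -1, A[2][2] + B[2][0] = 3 + -3 = 0) = -1 (attained at k = 1)
  C[2][1] = min over k of (A[2][0] + B[0][1] = 7 + -3 = 4, A[2][1] + B[1][1] = 1 + 4 = 5, A[2][2] + B[2][1] = 3 + 2 = 5) = 4 (attained at k = 0)
  C[2][2] = min over k of (A[2][0] + B[0][2] = 7 + 0 = 7, A[2][1] + B[1][2] = 1 + 0 = 1, A[2][2] + B[2][2] = 3 + 5 = 8) = 1 (attained at k = 1)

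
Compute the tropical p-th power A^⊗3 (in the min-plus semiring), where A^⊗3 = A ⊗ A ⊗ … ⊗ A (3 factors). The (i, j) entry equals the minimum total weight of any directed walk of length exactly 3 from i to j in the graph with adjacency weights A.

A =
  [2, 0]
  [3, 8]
A^⊗3 =
  [5, 3]
  [6, 5]

Each entry (A^⊗3)_ij equals the minimum over all length-3 walks i = v_0 → v_1 → … → v_3 = j of Σ_t A[v_t][v_{t+1}]. For example, for (i, j) = (0, 1) we minimise over 4 possible intermediate vertex sequences; the minimum is 3, attained along the walk 0 → 1 → 0 → 1.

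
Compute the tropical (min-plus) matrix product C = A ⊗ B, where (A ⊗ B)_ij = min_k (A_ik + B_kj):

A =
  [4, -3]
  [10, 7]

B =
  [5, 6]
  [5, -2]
A ⊗ B =
  [2, -5]
  [12, 5]

Apply the min-plus product entry-by-entry:
  C[0][0] = min over k of (A[0][0] + B[0][0] = 4 + 5 = 9, A[0][1] + B[1][0] = -3 + 5 = 2) = 2 (attained at k = 1)
  C[0][1] = min over k of (A[0][0] + B[0][1] = 4 + 6 = 10, A[0][1] + B[1][1] = -3 + -2 = -5) = -5 (attained at k = 1)
  C[1][0] = min over k of (A[1][0] + B[0][0] = 10 + 5 = 15, A[1][1] + B[1][0] = 7 + 5 = 12) = 12 (attained at k = 1)
  C[1][1] = min over k of (A[1][0] + B[0][1] = 10 + 6 = 16, A[1][1] + B[1][1] = 7 + -2 = 5) = 5 (attained at k = 1)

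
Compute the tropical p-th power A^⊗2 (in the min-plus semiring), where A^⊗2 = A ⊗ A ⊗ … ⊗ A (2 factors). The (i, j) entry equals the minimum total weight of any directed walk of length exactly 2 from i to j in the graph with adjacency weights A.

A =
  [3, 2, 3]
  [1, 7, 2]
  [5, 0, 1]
A^⊗2 =
  [3, 3, 4]
  [4, 2, 3]
  [1, 1, 2]

Each entry (A^⊗2)_ij equals the minimum over all length-2 walks i = v_0 → v_1 → … → v_2 = j of Σ_t A[v_t][v_{t+1}]. For example, for (i, j) = (0, 2) we minimise over 3 possible intermediate vertex sequences; the minimum is 4, attained along the walk 0 → 1 → 2.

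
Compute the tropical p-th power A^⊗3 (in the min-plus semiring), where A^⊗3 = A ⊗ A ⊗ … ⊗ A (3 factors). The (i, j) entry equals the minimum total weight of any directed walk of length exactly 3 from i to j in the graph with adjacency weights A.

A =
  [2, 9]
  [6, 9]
A^⊗3 =
  [6, 13]
  [10, 17]

Each entry (A^⊗3)_ij equals the minimum over all length-3 walks i = v_0 → v_1 → … → v_3 = j of Σ_t A[v_t][v_{t+1}]. For example, for (i, j) = (0, 1) we minimise over 4 possible intermediate vertex sequences; the minimum is 13, attained along the walk 0 → 0 → 0 → 1.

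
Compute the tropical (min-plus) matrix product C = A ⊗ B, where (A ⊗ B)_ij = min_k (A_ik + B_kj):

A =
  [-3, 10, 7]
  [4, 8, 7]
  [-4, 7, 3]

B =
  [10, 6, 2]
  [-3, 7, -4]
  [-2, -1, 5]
A ⊗ B =
  [5, 3, -1]
  [5, 6, 4]
  [1, 2, -2]

Apply the min-plus product entry-by-entry:
  C[0][0] = min over k of (A[0][0] + B[0][0] = -3 + 10 = 7, A[0][1] + B[1][0] = 10 + -3 = 7, A[0][2] + B[2][0] = 7 + -2 = 5) = 5 (attained at k = 2)
  C[0][1] = min over k of (A[0][0] + B[0][1] = -3 + 6 = 3, A[0][1] + B[1][1] = 10 + 7 = 17, A[0][2] + B[2][1] = 7 + -1 = 6) = 3 (attained at k = 0)
  C[0][2] = min over k of (A[0][0] + B[0][2] = -3 + 2 = -1, A[0][1] + B[1][2] = 10 + -4 = 6, A[0][2] + B[2][2] = 7 + 5 = 12) = -1 (attained at k = 0)
  C[1][0] = min over k of (A[1][0] + B[0][0] = 4 + 10 = 14, A[1][1] + B[1][0] = 8 + -3 = 5, A[1][2] + B[2][0] = 7 + -2 = 5) = 5 (attained at k = 1)
  C[1][1] = min over k of (A[1][0] + B[0][1] = 4 + 6 = 10, A[1][1] + B[1][1] = 8 + 7 = 15, A[1][2] + B[2][1] = 7 + -1 = 6) = 6 (attained at k = 2)
  C[1][2] = min over k of (A[1][0] + B[0][2] = 4 + 2 = 6, A[1][1] + B[1][2] = 8 + -4 = 4, A[1][2] + B[2][2] = 7 + 5 = 12) = 4 (attained at k = 1)
  C[2][0] = min over k of (A[2][0] + B[0][0] = -4 + 10 = 6, A[2][1] + B[1][0] = 7 + -3 = 4, A[2][2] + B[2][0] = 3 + -2 = 1) = 1 (attained at k = 2)
  C[2][1] = min over k of (A[2][0] + B[0][1] = -4 + 6 = 2, A[2][1] + B[1][1] = 7 + 7 = 14, A[2][2] + B[2][1] = 3 + -1 = 2) = 2 (attained at k = 0)
  C[2][2] = min over k of (A[2][0] + B[0][2] = -4 + 2 = -2, A[2][1] + B[1][2] = 7 + -4 = 3, A[2][2] + B[2][2] = 3 + 5 = 8) = -2 (attained at k = 0)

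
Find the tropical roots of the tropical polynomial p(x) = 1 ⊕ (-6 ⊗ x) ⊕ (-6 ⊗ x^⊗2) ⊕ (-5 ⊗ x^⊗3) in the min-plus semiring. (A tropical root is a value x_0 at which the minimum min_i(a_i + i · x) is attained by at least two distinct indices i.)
Roots: {-1, 0, 7}

Each tropical root is a break point of the lower envelope of the lines y = a_i + i · x (there are 4 lines, with slopes 0, 1, ..., 3). Only the lines that attain the minimum somewhere contribute to roots; other lines are dominated. Here the surviving (envelope) indices are i = 3, i = 2, i = 1, i = 0.
Intersections between consecutive envelope lines give the roots: for adjacent envelope indices i < j the intersection is x = (a_i − a_j) / (j − i). Reading off the sorted break points: {-1, 0, 7}.
Verification: at each break x_0, at least two indices attain the minimum of min_i(a_i + i · x_0).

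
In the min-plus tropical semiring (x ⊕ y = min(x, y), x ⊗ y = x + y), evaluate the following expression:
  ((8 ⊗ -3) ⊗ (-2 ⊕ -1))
((8 ⊗ -3) ⊗ (-2 ⊕ -1)) = 3

Expand innermost to outermost. Recall ⊕ takes the minimum of its arguments and ⊗ takes their sum. Working out the expression ((8 ⊗ -3) ⊗ (-2 ⊕ -1)) gives 3.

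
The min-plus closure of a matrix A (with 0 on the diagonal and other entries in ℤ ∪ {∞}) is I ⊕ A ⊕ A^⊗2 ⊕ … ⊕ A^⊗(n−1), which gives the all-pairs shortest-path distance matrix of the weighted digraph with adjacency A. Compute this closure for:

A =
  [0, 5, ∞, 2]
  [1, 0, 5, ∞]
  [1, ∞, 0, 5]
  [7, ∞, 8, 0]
Closure =
  [0, 5, 10, 2]
  [1, 0, 5, 3]
  [1, 6, 0, 3]
  [7, 12, 8, 0]

This is the Floyd-Warshall all-pairs shortest-path computation. For each intermediate vertex k = 0, 1, …, 3, update dist[i][j] ← min(dist[i][j], dist[i][k] + dist[k][j]). The final matrix gives, for each (i, j), the minimum total weight of any directed path from i to j (possibly empty when i = j).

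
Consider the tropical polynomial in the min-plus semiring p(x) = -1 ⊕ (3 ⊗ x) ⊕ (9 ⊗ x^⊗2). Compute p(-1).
p(-1) = -1

A tropical monomial a ⊗ x^⊗i evaluates to a + i · x. Evaluating each term at x = -1:
  Term 0 contributes -1 + 0 · -1 = -1
  Term 1 contributes 3 + 1 · -1 = 2
  Term 2 contributes 9 + 2 · -1 = 7
p(-1) = ⊕ of these = min[-1, 2, 7] = -1.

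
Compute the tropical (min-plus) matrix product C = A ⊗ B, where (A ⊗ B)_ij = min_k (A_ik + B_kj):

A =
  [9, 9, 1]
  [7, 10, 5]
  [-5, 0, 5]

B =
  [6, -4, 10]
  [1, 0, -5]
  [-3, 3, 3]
A ⊗ B =
  [-2, 4, 4]
  [2, 3, 5]
  [1, -9, -5]

Apply the min-plus product entry-by-entry:
  C[0][0] = min over k of (A[0][0] + B[0][0] = 9 + 6 = 15, A[0][1] + B[1][0] = 9 + 1 = 10, A[0][2] + B[2][0] = 1 + -3 = -2) = -2 (attained at k = 2)
  C[0][1] = min over k of (A[0][0] + B[0][1] = 9 + -4 = 5, A[0][1] + B[1][1] = 9 + 0 = 9, A[0][2] + B[2][1] = 1 + 3 = 4) = 4 (attained at k = 2)
  C[0][2] = min over k of (A[0][0] + B[0][2] = 9 + 10 = 19, A[0][1] + B[1][2] = 9 + -5 = 4, A[0][2] + B[2][2] = 1 + 3 = 4) = 4 (attained at k = 1)
  C[1][0] = min over k of (A[1][0] + B[0][0] = 7 + 6 = 13, A[1][1] + B[1][0] = 10 + 1 = 11, A[1][2] + B[2][0] = 5 + -3 = 2) = 2 (attained at k = 2)
  C[1][1] = min over k of (A[1][0] + B[0][1] = 7 + -4 = 3, A[1][1] + B[1][1] = 10 + 0 = 10, A[1][2] + B[2][1] = 5 + 3 = 8) = 3 (attained at k = 0)
  C[1][2] = min over k of (A[1][0] + B[0][2] = 7 + 10 = 17, A[1][1] + B[1][2] = 10 + -5 = 5, A[1][2] + B[2][2] = 5 + 3 = 8) = 5 (attained at k = 1)
  C[2][0] = min over k of (A[2][0] + B[0][0] = -5 + 6 = 1, A[2][1] + B[1][0] = 0 + 1 = 1, A[2][2] + B[2][0] = 5 + -3 = 2) = 1 (attained at k = 0)
  C[2][1] = min over k of (A[2][0] + B[0][1] = -5 + -4 = -9, A[2][1] + B[1][1] = 0 + 0 = 0, A[2][2] + B[2][1] = 5 + 3 = 8) = -9 (attained at k = 0)
  C[2][2] = min over k of (A[2][0] + B[0][2] = -5 + 10 = 5, A[2][1] + B[1][2] = 0 + -5 = -5, A[2][2] + B[2][2] = 5 + 3 = 8) = -5 (attained at k = 1)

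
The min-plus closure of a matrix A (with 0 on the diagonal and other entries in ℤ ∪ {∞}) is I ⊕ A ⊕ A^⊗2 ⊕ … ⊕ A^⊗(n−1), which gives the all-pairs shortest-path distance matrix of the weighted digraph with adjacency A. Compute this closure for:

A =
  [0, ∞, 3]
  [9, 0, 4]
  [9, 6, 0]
Closure =
  [0, 9, 3]
  [9, 0, 4]
  [9, 6, 0]

This is the Floyd-Warshall all-pairs shortest-path computation. For each intermediate vertex k = 0, 1, …, 2, update dist[i][j] ← min(dist[i][j], dist[i][k] + dist[k][j]). The final matrix gives, for each (i, j), the minimum total weight of any directed path from i to j (possibly empty when i = j).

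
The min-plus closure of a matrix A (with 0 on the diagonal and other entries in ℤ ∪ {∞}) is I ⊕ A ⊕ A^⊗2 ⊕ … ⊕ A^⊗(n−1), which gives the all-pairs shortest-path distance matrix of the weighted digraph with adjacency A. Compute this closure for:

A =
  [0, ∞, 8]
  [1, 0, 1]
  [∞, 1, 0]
Closure =
  [0, 9, 8]
  [1, 0, 1]
  [2, 1, 0]

This is the Floyd-Warshall all-pairs shortest-path computation. For each intermediate vertex k = 0, 1, …, 2, update dist[i][j] ← min(dist[i][j], dist[i][k] + dist[k][j]). The final matrix gives, for each (i, j), the minimum total weight of any directed path from i to j (possibly empty when i = j).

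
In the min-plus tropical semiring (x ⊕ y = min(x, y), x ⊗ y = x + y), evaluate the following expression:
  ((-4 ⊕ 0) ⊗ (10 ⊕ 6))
((-4 ⊕ 0) ⊗ (10 ⊕ 6)) = 2

Expand innermost to outermost. Recall ⊕ takes the minimum of its arguments and ⊗ takes their sum. Working out the expression ((-4 ⊕ 0) ⊗ (10 ⊕ 6)) gives 2.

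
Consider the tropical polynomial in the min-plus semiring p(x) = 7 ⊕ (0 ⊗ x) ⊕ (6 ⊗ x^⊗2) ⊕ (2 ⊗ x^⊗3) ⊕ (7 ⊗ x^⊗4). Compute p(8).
p(8) = 7

A tropical monomial a ⊗ x^⊗i evaluates to a + i · x. Evaluating each term at x = 8:
  Term 0 contributes 7 + 0 · 8 = 7
  Term 1 contributes 0 + 1 · 8 = 8
  Term 2 contributes 6 + 2 · 8 = 22
  Term 3 contributes 2 + 3 · 8 = 26
  Term 4 contributes 7 + 4 · 8 = 39
p(8) = ⊕ of these = min[7, 8, 22, 26, 39] = 7.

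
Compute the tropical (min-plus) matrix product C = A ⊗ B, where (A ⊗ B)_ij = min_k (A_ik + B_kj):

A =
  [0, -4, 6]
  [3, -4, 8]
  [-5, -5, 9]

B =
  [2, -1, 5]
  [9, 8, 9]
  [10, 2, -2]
A ⊗ B =
  [2, -1, 4]
  [5, 2, 5]
  [-3, -6, 0]

Apply the min-plus product entry-by-entry:
  C[0][0] = min over k of (A[0][0] + B[0][0] = 0 + 2 = 2, A[0][1] + B[1][0] = -4 + 9 = 5, A[0][2] + B[2][0] = 6 + 10 = 16) = 2 (attained at k = 0)
  C[0][1] = min over k of (A[0][0] + B[0][1] = 0 + -1 = -1, A[0][1] + B[1][1] = -4 + 8 = 4, A[0][2] + B[2][1] = 6 + 2 = 8) = -1 (attained at k = 0)
  C[0][2] = min over k of (A[0][0] + B[0][2] = 0 + 5 = 5, A[0][1] + B[1][2] = -4 + 9 = 5, A[0][2] + B[2][2] = 6 + -2 = 4) = 4 (attained at k = 2)
  C[1][0] = min over k of (A[1][0] + B[0][0] = 3 + 2 = 5, A[1][1] + B[1][0] = -4 + 9 = 5, A[1][2] + B[2][0] = 8 + 10 = 18) = 5 (attained at k = 0)
  C[1][1] = min over k of (A[1][0] + B[0][1] = 3 + -1 = 2, A[1][1] + B[1][1] = -4 + 8 = 4, A[1][2] + B[2][1] = 8 + 2 = 10) = 2 (attained at k = 0)
  C[1][2] = min over k of (A[1][0] + B[0][2] = 3 + 5 = 8, A[1][1] + B[1][2] = -4 + 9 = 5, A[1][2] + B[2][2] = 8 + -2 = 6) = 5 (attained at k = 1)
  C[2][0] = min over k of (A[2][0] + B[0][0] = -5 + 2 = -3, A[2][1] + B[1][0] = -5 + 9 = 4, A[2][2] + B[2][0] = 9 + 10 = 19) = -3 (attained at k = 0)
  C[2][1] = min over k of (A[2][0] + B[0][1] = -5 + -1 = -6, A[2][1] + B[1][1] = -5 + 8 = 3, A[2][2] + B[2][1] = 9 + 2 = 11) = -6 (attained at k = 0)
  C[2][2] = min over k of (A[2][0] + B[0][2] = -5 + 5 = 0, A[2][1] + B[1][2] = -5 + 9 = 4, A[2][2] + B[2][2] = 9 + -2 = 7) = 0 (attained at k = 0)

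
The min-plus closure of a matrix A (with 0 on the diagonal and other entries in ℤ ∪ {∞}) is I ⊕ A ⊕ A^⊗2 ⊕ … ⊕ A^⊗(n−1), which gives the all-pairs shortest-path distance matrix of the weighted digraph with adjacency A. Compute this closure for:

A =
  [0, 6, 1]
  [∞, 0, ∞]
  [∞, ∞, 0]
Closure =
  [0, 6, 1]
  [∞, 0, ∞]
  [∞, ∞, 0]

This is the Floyd-Warshall all-pairs shortest-path computation. For each intermediate vertex k = 0, 1, …, 2, update dist[i][j] ← min(dist[i][j], dist[i][k] + dist[k][j]). The final matrix gives, for each (i, j), the minimum total weight of any directed path from i to j (possibly empty when i = j).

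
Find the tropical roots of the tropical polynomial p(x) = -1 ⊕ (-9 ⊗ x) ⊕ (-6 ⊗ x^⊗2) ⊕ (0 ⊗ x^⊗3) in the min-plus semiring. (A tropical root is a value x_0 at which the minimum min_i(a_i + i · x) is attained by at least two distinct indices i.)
Roots: {-6, -3, 8}

Each tropical root is a break point of the lower envelope of the lines y = a_i + i · x (there are 4 lines, with slopes 0, 1, ..., 3). Only the lines that attain the minimum somewhere contribute to roots; other lines are dominated. Here the surviving (envelope) indices are i = 3, i = 2, i = 1, i = 0.
Intersections between consecutive envelope lines give the roots: for adjacent envelope indices i < j the intersection is x = (a_i − a_j) / (j − i). Reading off the sorted break points: {-6, -3, 8}.
Verification: at each break x_0, at least two indices attain the minimum of min_i(a_i + i · x_0).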